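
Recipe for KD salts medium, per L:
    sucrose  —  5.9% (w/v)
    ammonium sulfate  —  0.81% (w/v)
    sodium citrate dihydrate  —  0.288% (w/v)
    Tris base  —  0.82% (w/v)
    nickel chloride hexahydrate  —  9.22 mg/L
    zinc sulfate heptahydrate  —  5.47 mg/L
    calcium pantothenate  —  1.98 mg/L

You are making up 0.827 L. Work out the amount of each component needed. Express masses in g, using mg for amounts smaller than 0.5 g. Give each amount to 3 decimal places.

Working volume: 0.827 L.
sucrose: 5.9% w/v = 59 g/L → 59 × 0.827 L = 48.793 g
ammonium sulfate: 0.81 g per 100 mL × 827 mL ÷ 100 = 6.699 g
sodium citrate dihydrate: 0.288 g per 100 mL × 827 mL ÷ 100 = 2.382 g
Tris base: 0.82 g per 100 mL × 827 mL ÷ 100 = 6.781 g
nickel chloride hexahydrate: 9.22 mg/L × 0.827 L = 7.625 mg
zinc sulfate heptahydrate: 5.47 mg/L × 0.827 L = 4.524 mg
calcium pantothenate: 1.98 mg/L × 0.827 L = 1.637 mg

sucrose 48.793 g; ammonium sulfate 6.699 g; sodium citrate dihydrate 2.382 g; Tris base 6.781 g; nickel chloride hexahydrate 7.625 mg; zinc sulfate heptahydrate 4.524 mg; calcium pantothenate 1.637 mg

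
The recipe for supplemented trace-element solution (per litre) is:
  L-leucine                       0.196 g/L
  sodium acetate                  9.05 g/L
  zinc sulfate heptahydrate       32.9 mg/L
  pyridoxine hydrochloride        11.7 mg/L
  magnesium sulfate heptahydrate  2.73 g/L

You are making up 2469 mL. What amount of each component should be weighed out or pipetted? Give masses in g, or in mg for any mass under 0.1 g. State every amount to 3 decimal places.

L-leucine 0.484 g; sodium acetate 22.344 g; zinc sulfate heptahydrate 81.230 mg; pyridoxine hydrochloride 28.887 mg; magnesium sulfate heptahydrate 6.740 g

Scale factor relative to 1 L: 2.469.
L-leucine: 0.196 g/L × 2.469 L = 0.484 g
sodium acetate: 9.05 g/L × 2.469 L = 22.344 g
zinc sulfate heptahydrate: 32.9 mg/L × 2.469 L = 81.230 mg
pyridoxine hydrochloride: 11.7 mg/L × 2.469 L = 28.887 mg
magnesium sulfate heptahydrate: 2.73 g/L × 2.469 L = 6.740 g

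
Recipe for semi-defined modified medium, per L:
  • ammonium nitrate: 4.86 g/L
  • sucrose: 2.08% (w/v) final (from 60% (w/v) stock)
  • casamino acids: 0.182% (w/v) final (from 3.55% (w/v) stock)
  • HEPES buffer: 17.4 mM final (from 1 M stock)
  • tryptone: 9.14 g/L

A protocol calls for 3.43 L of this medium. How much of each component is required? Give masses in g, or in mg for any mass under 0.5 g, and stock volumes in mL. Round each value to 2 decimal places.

ammonium nitrate 16.67 g; sucrose 118.91 mL; casamino acids 175.85 mL; HEPES buffer 59.68 mL; tryptone 31.35 g

Working volume: 3.43 L.
ammonium nitrate: 4.86 g/L × 3.43 L = 16.67 g
sucrose: V = C2·V2/C1 = 2.08% ÷ 60% × 3430 mL = 118.91 mL
casamino acids: dilute stock: 0.182% ÷ 3.55% × 3430 mL = 175.85 mL
HEPES buffer: dilute stock: 17.4 mM × 3430 mL ÷ 1000 mM = 59.68 mL
tryptone: 9.14 g/L × 3.43 L = 31.35 g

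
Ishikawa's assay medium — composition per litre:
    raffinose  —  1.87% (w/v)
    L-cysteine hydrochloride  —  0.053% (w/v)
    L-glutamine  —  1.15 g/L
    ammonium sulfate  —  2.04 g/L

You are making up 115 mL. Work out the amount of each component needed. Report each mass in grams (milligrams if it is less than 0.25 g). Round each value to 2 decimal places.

Working volume: 115 mL = 0.115 L.
raffinose: 1.87 g per 100 mL × 115 mL ÷ 100 = 2.15 g
L-cysteine hydrochloride: 0.053% w/v = 0.53 g/L → 0.53 × 0.115 L = 0.06095 g = 60.95 mg
L-glutamine: 1.15 g/L × 0.115 L = 0.13225 g = 132.25 mg
ammonium sulfate: 2.04 g/L × 0.115 L = 0.2346 g = 234.60 mg

raffinose 2.15 g; L-cysteine hydrochloride 60.95 mg; L-glutamine 132.25 mg; ammonium sulfate 234.60 mg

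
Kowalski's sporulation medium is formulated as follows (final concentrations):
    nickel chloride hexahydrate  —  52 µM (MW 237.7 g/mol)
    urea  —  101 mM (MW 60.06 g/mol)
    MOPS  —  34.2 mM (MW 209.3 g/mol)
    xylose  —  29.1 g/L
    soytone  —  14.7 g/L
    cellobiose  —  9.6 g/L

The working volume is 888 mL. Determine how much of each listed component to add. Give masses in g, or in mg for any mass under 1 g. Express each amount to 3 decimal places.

nickel chloride hexahydrate 10.976 mg; urea 5.387 g; MOPS 6.356 g; xylose 25.841 g; soytone 13.054 g; cellobiose 8.525 g

Target volume = 888 mL = 0.888 L.
nickel chloride hexahydrate: 52 µmol/L × 237.7 g/mol × 0.888 L ÷ 1000 = 10.976 mg
urea: 101 mmol/L × 60.06 g/mol × 0.888 L ÷ 1000 = 5.387 g
MOPS: 34.2 mmol/L × 209.3 g/mol × 0.888 L ÷ 1000 = 6.356 g
xylose: 29.1 g/L × 0.888 L = 25.841 g
soytone: 14.7 g/L × 0.888 L = 13.054 g
cellobiose: 9.6 g/L × 0.888 L = 8.525 g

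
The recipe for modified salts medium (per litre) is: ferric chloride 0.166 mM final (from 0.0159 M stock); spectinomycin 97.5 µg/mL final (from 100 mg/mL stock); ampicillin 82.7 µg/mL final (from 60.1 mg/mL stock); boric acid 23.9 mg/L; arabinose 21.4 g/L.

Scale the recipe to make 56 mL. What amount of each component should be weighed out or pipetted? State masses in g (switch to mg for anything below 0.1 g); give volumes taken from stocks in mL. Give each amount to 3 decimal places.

ferric chloride 0.585 mL; spectinomycin 0.055 mL; ampicillin 0.077 mL; boric acid 1.338 mg; arabinose 1.198 g

Working volume: 56 mL = 0.056 L.
ferric chloride: C1V1 = C2V2 → 0.166 mM × 56 mL ÷ 15.9 mM = 0.585 mL
spectinomycin: dilute stock: 97.5 µg/mL × 56 mL ÷ 100000 µg/mL = 0.055 mL
ampicillin: dilute stock: 82.7 µg/mL × 56 mL ÷ 60100 µg/mL = 0.077 mL
boric acid: 23.9 mg/L × 0.056 L = 1.338 mg
arabinose: 21.4 g/L × 0.056 L = 1.198 g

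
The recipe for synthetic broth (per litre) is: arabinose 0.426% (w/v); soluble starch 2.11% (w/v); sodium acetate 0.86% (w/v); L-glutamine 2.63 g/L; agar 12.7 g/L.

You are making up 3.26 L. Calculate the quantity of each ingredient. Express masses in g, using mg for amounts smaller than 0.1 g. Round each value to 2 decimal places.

Working volume: 3.26 L.
arabinose: 0.426 g per 100 mL × 3260 mL ÷ 100 = 13.89 g
soluble starch: 2.11% w/v = 21.1 g/L → 21.1 × 3.26 L = 68.79 g
sodium acetate: 0.86% w/v = 8.6 g/L → 8.6 × 3.26 L = 28.04 g
L-glutamine: 2.63 g/L × 3.26 L = 8.57 g
agar: 12.7 g/L × 3.26 L = 41.40 g

arabinose 13.89 g; soluble starch 68.79 g; sodium acetate 28.04 g; L-glutamine 8.57 g; agar 41.40 g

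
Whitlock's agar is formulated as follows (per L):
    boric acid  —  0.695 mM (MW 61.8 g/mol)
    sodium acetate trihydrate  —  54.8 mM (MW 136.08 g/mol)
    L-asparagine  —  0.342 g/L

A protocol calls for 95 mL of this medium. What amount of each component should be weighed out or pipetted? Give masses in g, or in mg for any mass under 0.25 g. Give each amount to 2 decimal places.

Target volume = 95 mL = 0.095 L.
boric acid: 0.695 mmol/L × 61.8 mg/mmol × 0.095 L = 4.08 mg
sodium acetate trihydrate: 54.8 mmol/L × 136.08 g/mol × 0.095 L ÷ 1000 = 0.71 g
L-asparagine: 0.342 g/L × 0.095 L = 0.03249 g = 32.49 mg

boric acid 4.08 mg; sodium acetate trihydrate 0.71 g; L-asparagine 32.49 mg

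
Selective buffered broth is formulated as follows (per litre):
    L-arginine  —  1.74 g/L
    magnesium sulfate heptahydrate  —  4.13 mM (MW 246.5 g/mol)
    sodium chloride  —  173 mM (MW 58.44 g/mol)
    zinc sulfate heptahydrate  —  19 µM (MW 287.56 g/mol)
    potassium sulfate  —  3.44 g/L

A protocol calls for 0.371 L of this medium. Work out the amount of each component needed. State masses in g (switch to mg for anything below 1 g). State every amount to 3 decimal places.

Scale factor relative to 1 L: 0.371.
L-arginine: 1.74 g/L × 0.371 L = 0.64554 g = 645.540 mg
magnesium sulfate heptahydrate: 4.13 mmol/L × 246.5 mg/mmol × 0.371 L = 377.695 mg
sodium chloride: 173 mmol/L × 58.44 g/mol × 0.371 L ÷ 1000 = 3.751 g
zinc sulfate heptahydrate: 19 µmol/L × 287.56 g/mol × 0.371 L ÷ 1000 = 2.027 mg
potassium sulfate: 3.44 g/L × 0.371 L = 1.276 g

L-arginine 645.540 mg; magnesium sulfate heptahydrate 377.695 mg; sodium chloride 3.751 g; zinc sulfate heptahydrate 2.027 mg; potassium sulfate 1.276 g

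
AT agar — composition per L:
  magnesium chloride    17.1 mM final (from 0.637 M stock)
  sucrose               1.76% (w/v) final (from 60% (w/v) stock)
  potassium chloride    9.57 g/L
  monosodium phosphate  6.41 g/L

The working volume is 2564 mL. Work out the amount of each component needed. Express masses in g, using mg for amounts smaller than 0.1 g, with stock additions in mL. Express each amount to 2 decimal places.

Target volume = 2564 mL = 2.564 L.
magnesium chloride: C1V1 = C2V2 → 17.1 mM × 2564 mL ÷ 637 mM = 68.83 mL
sucrose: V = C2·V2/C1 = 1.76% ÷ 60% × 2564 mL = 75.21 mL
potassium chloride: 9.57 g/L × 2.564 L = 24.54 g
monosodium phosphate: 6.41 g/L × 2.564 L = 16.44 g

magnesium chloride 68.83 mL; sucrose 75.21 mL; potassium chloride 24.54 g; monosodium phosphate 16.44 g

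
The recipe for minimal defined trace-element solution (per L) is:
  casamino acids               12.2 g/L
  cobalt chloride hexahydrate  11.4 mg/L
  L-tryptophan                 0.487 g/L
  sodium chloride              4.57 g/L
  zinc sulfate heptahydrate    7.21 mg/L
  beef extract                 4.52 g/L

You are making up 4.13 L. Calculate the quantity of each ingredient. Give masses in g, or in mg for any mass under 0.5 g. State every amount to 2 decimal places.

Scale factor relative to 1 L: 4.13.
casamino acids: 12.2 g/L × 4.13 L = 50.39 g
cobalt chloride hexahydrate: 11.4 mg/L × 4.13 L = 47.08 mg
L-tryptophan: 0.487 g/L × 4.13 L = 2.01 g
sodium chloride: 4.57 g/L × 4.13 L = 18.87 g
zinc sulfate heptahydrate: 7.21 mg/L × 4.13 L = 29.78 mg
beef extract: 4.52 g/L × 4.13 L = 18.67 g

casamino acids 50.39 g; cobalt chloride hexahydrate 47.08 mg; L-tryptophan 2.01 g; sodium chloride 18.87 g; zinc sulfate heptahydrate 29.78 mg; beef extract 18.67 g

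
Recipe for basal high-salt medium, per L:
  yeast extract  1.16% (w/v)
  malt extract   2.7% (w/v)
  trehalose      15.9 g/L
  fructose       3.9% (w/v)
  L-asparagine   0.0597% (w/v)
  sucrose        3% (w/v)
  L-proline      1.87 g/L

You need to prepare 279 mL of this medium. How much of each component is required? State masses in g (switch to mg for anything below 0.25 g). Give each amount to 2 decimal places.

yeast extract 3.24 g; malt extract 7.53 g; trehalose 4.44 g; fructose 10.88 g; L-asparagine 166.56 mg; sucrose 8.37 g; L-proline 0.52 g

Working volume: 279 mL = 0.279 L.
yeast extract: 1.16% w/v = 11.6 g/L → 11.6 × 0.279 L = 3.24 g
malt extract: 2.7% w/v = 27 g/L → 27 × 0.279 L = 7.53 g
trehalose: 15.9 g/L × 0.279 L = 4.44 g
fructose: 3.9% w/v = 39 g/L → 39 × 0.279 L = 10.88 g
L-asparagine: 0.0597% w/v = 0.597 g/L → 0.597 × 0.279 L = 0.166563 g = 166.56 mg
sucrose: 3 g per 100 mL × 279 mL ÷ 100 = 8.37 g
L-proline: 1.87 g/L × 0.279 L = 0.52 g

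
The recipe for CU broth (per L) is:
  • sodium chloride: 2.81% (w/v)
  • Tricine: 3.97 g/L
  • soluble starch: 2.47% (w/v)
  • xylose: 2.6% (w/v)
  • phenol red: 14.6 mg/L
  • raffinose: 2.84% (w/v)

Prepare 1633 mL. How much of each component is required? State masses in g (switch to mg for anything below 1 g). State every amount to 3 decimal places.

Scale factor relative to 1 L: 1.633.
sodium chloride: 2.81 g per 100 mL × 1633 mL ÷ 100 = 45.887 g
Tricine: 3.97 g/L × 1.633 L = 6.483 g
soluble starch: 2.47% w/v = 24.7 g/L → 24.7 × 1.633 L = 40.335 g
xylose: 2.6% w/v = 26 g/L → 26 × 1.633 L = 42.458 g
phenol red: 14.6 mg/L × 1.633 L = 23.842 mg
raffinose: 2.84% w/v = 28.4 g/L → 28.4 × 1.633 L = 46.377 g

sodium chloride 45.887 g; Tricine 6.483 g; soluble starch 40.335 g; xylose 42.458 g; phenol red 23.842 mg; raffinose 46.377 g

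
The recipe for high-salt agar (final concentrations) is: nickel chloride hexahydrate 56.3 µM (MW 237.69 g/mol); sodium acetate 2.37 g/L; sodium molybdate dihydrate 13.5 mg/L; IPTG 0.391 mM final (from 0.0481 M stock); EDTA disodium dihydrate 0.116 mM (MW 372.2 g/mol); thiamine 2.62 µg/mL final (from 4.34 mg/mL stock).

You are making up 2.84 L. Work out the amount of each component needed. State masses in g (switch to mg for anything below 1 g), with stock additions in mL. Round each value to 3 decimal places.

Working volume: 2.84 L.
nickel chloride hexahydrate: 56.3 µmol/L × 237.69 g/mol × 2.84 L ÷ 1000 = 38.005 mg
sodium acetate: 2.37 g/L × 2.84 L = 6.731 g
sodium molybdate dihydrate: 13.5 mg/L × 2.84 L = 38.340 mg
IPTG: dilute stock: 0.391 mM × 2840 mL ÷ 48.1 mM = 23.086 mL
EDTA disodium dihydrate: 0.116 mmol/L × 372.2 mg/mmol × 2.84 L = 122.618 mg
thiamine: dilute stock: 2.62 µg/mL × 2840 mL ÷ 4340 µg/mL = 1.714 mL

nickel chloride hexahydrate 38.005 mg; sodium acetate 6.731 g; sodium molybdate dihydrate 38.340 mg; IPTG 23.086 mL; EDTA disodium dihydrate 122.618 mg; thiamine 1.714 mL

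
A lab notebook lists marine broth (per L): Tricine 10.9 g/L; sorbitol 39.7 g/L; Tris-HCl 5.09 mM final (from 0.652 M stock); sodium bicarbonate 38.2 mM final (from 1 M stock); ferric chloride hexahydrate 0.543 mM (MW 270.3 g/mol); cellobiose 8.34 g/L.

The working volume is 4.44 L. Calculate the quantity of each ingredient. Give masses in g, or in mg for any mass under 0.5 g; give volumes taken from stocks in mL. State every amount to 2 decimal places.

Scale factor relative to 1 L: 4.44.
Tricine: 10.9 g/L × 4.44 L = 48.40 g
sorbitol: 39.7 g/L × 4.44 L = 176.27 g
Tris-HCl: C1V1 = C2V2 → 5.09 mM × 4440 mL ÷ 652 mM = 34.66 mL
sodium bicarbonate: V = C2·V2/C1 = 38.2 mM × 4440 mL ÷ 1000 mM = 169.61 mL
ferric chloride hexahydrate: 0.543 mmol/L × 270.3 g/mol × 4.44 L ÷ 1000 = 0.65 g
cellobiose: 8.34 g/L × 4.44 L = 37.03 g

Tricine 48.40 g; sorbitol 176.27 g; Tris-HCl 34.66 mL; sodium bicarbonate 169.61 mL; ferric chloride hexahydrate 0.65 g; cellobiose 37.03 g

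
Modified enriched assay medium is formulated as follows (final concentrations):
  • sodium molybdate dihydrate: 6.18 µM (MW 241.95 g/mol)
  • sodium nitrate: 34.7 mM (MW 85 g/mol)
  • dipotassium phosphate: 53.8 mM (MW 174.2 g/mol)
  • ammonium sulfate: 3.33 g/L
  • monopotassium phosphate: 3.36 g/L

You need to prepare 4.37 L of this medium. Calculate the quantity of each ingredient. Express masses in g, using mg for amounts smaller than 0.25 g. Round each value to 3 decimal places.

Scale factor relative to 1 L: 4.37.
sodium molybdate dihydrate: 6.18 µmol/L × 241.95 g/mol × 4.37 L ÷ 1000 = 6.534 mg
sodium nitrate: 34.7 mmol/L × 85 g/mol × 4.37 L ÷ 1000 = 12.889 g
dipotassium phosphate: 53.8 mmol/L × 174.2 g/mol × 4.37 L ÷ 1000 = 40.955 g
ammonium sulfate: 3.33 g/L × 4.37 L = 14.552 g
monopotassium phosphate: 3.36 g/L × 4.37 L = 14.683 g

sodium molybdate dihydrate 6.534 mg; sodium nitrate 12.889 g; dipotassium phosphate 40.955 g; ammonium sulfate 14.552 g; monopotassium phosphate 14.683 g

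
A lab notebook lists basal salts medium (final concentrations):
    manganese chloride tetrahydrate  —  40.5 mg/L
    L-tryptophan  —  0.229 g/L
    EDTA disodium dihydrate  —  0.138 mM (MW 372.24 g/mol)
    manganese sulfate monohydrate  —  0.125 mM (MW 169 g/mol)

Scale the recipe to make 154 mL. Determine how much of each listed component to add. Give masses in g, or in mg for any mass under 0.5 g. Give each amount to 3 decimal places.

manganese chloride tetrahydrate 6.237 mg; L-tryptophan 35.266 mg; EDTA disodium dihydrate 7.911 mg; manganese sulfate monohydrate 3.253 mg

Scale factor relative to 1 L: 0.154.
manganese chloride tetrahydrate: 40.5 mg/L × 0.154 L = 6.237 mg
L-tryptophan: 0.229 g/L × 0.154 L = 0.035266 g = 35.266 mg
EDTA disodium dihydrate: 0.138 mmol/L × 372.24 mg/mmol × 0.154 L = 7.911 mg
manganese sulfate monohydrate: 0.125 mmol/L × 169 mg/mmol × 0.154 L = 3.253 mg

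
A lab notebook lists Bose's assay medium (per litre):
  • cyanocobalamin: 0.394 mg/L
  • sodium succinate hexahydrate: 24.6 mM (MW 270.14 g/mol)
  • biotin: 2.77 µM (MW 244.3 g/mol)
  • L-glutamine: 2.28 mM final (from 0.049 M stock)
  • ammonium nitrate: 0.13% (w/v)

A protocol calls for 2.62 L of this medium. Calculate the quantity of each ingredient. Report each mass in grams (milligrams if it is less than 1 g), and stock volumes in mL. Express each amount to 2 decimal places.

Working volume: 2.62 L.
cyanocobalamin: 0.394 mg/L × 2.62 L = 1.03 mg
sodium succinate hexahydrate: 24.6 mmol/L × 270.14 g/mol × 2.62 L ÷ 1000 = 17.41 g
biotin: 2.77 µmol/L × 244.3 g/mol × 2.62 L ÷ 1000 = 1.77 mg
L-glutamine: V = C2·V2/C1 = 2.28 mM × 2620 mL ÷ 49 mM = 121.91 mL
ammonium nitrate: 0.13% w/v = 1.3 g/L → 1.3 × 2.62 L = 3.41 g

cyanocobalamin 1.03 mg; sodium succinate hexahydrate 17.41 g; biotin 1.77 mg; L-glutamine 121.91 mL; ammonium nitrate 3.41 g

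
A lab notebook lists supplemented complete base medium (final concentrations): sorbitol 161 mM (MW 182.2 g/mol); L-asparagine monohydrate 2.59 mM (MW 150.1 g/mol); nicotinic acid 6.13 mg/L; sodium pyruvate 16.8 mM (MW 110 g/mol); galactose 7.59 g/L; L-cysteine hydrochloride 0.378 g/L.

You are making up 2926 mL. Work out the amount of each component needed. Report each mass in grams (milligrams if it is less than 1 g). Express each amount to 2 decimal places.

sorbitol 85.83 g; L-asparagine monohydrate 1.14 g; nicotinic acid 17.94 mg; sodium pyruvate 5.41 g; galactose 22.21 g; L-cysteine hydrochloride 1.11 g

Target volume = 2926 mL = 2.926 L.
sorbitol: 161 mmol/L × 182.2 g/mol × 2.926 L ÷ 1000 = 85.83 g
L-asparagine monohydrate: 2.59 mmol/L × 150.1 g/mol × 2.926 L ÷ 1000 = 1.14 g
nicotinic acid: 6.13 mg/L × 2.926 L = 17.94 mg
sodium pyruvate: 16.8 mmol/L × 110 g/mol × 2.926 L ÷ 1000 = 5.41 g
galactose: 7.59 g/L × 2.926 L = 22.21 g
L-cysteine hydrochloride: 0.378 g/L × 2.926 L = 1.11 g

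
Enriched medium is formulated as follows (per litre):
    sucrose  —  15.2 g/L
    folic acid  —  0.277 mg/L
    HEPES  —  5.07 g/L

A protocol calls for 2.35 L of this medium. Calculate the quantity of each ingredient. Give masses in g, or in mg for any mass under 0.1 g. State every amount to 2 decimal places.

sucrose 35.72 g; folic acid 0.65 mg; HEPES 11.91 g

Working volume: 2.35 L.
sucrose: 15.2 g/L × 2.35 L = 35.72 g
folic acid: 0.277 mg/L × 2.35 L = 0.65 mg
HEPES: 5.07 g/L × 2.35 L = 11.91 g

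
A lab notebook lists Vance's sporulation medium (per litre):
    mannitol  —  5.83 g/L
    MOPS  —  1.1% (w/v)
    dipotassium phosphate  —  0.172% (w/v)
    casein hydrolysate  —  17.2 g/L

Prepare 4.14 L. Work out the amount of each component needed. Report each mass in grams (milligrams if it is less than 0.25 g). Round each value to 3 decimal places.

Scale factor relative to 1 L: 4.14.
mannitol: 5.83 g/L × 4.14 L = 24.136 g
MOPS: 1.1 g per 100 mL × 4140 mL ÷ 100 = 45.540 g
dipotassium phosphate: 0.172% w/v = 1.72 g/L → 1.72 × 4.14 L = 7.121 g
casein hydrolysate: 17.2 g/L × 4.14 L = 71.208 g

mannitol 24.136 g; MOPS 45.540 g; dipotassium phosphate 7.121 g; casein hydrolysate 71.208 g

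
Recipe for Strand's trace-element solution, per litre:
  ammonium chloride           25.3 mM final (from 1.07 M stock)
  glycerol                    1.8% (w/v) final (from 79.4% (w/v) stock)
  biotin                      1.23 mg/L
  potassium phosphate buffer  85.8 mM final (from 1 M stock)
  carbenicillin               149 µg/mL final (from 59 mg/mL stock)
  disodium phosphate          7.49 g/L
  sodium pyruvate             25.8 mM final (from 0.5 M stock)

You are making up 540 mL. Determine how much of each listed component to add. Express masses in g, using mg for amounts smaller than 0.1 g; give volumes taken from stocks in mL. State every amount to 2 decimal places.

Target volume = 540 mL = 0.54 L.
ammonium chloride: C1V1 = C2V2 → 25.3 mM × 540 mL ÷ 1070 mM = 12.77 mL
glycerol: C1V1 = C2V2 → 1.8% ÷ 79.4% × 540 mL = 12.24 mL
biotin: 1.23 mg/L × 0.54 L = 0.66 mg
potassium phosphate buffer: C1V1 = C2V2 → 85.8 mM × 540 mL ÷ 1000 mM = 46.33 mL
carbenicillin: V = C2·V2/C1 = 149 µg/mL × 540 mL ÷ 59000 µg/mL = 1.36 mL
disodium phosphate: 7.49 g/L × 0.54 L = 4.04 g
sodium pyruvate: V = C2·V2/C1 = 25.8 mM × 540 mL ÷ 500 mM = 27.86 mL

ammonium chloride 12.77 mL; glycerol 12.24 mL; biotin 0.66 mg; potassium phosphate buffer 46.33 mL; carbenicillin 1.36 mL; disodium phosphate 4.04 g; sodium pyruvate 27.86 mL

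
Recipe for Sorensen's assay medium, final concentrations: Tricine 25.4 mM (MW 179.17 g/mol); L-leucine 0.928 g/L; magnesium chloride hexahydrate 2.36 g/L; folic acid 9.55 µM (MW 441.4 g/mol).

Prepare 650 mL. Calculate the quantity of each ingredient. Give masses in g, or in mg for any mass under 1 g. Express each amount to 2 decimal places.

Working volume: 650 mL = 0.65 L.
Tricine: 25.4 mmol/L × 179.17 g/mol × 0.65 L ÷ 1000 = 2.96 g
L-leucine: 0.928 g/L × 0.65 L = 0.6032 g = 603.20 mg
magnesium chloride hexahydrate: 2.36 g/L × 0.65 L = 1.53 g
folic acid: 9.55 µmol/L × 441.4 g/mol × 0.65 L ÷ 1000 = 2.74 mg

Tricine 2.96 g; L-leucine 603.20 mg; magnesium chloride hexahydrate 1.53 g; folic acid 2.74 mg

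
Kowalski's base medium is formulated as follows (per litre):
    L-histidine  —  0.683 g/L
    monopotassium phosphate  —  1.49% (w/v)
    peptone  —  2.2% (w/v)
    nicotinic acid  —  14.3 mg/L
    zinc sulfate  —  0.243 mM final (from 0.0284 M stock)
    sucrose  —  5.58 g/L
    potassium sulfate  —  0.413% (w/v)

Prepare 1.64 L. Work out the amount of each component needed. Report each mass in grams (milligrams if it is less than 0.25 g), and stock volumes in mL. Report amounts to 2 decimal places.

L-histidine 1.12 g; monopotassium phosphate 24.44 g; peptone 36.08 g; nicotinic acid 23.45 mg; zinc sulfate 14.03 mL; sucrose 9.15 g; potassium sulfate 6.77 g

Scale factor relative to 1 L: 1.64.
L-histidine: 0.683 g/L × 1.64 L = 1.12 g
monopotassium phosphate: 1.49 g per 100 mL × 1640 mL ÷ 100 = 24.44 g
peptone: 2.2% w/v = 22 g/L → 22 × 1.64 L = 36.08 g
nicotinic acid: 14.3 mg/L × 1.64 L = 23.45 mg
zinc sulfate: dilute stock: 0.243 mM × 1640 mL ÷ 28.4 mM = 14.03 mL
sucrose: 5.58 g/L × 1.64 L = 9.15 g
potassium sulfate: 0.413% w/v = 4.13 g/L → 4.13 × 1.64 L = 6.77 g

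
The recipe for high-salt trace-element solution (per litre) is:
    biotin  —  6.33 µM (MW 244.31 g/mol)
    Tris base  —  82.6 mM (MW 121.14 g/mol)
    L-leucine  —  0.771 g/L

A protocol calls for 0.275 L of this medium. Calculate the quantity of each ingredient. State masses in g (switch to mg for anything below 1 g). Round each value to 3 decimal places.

Scale factor relative to 1 L: 0.275.
biotin: 6.33 µmol/L × 244.31 g/mol × 0.275 L ÷ 1000 = 0.425 mg
Tris base: 82.6 mmol/L × 121.14 g/mol × 0.275 L ÷ 1000 = 2.752 g
L-leucine: 0.771 g/L × 0.275 L = 0.212025 g = 212.025 mg

biotin 0.425 mg; Tris base 2.752 g; L-leucine 212.025 mg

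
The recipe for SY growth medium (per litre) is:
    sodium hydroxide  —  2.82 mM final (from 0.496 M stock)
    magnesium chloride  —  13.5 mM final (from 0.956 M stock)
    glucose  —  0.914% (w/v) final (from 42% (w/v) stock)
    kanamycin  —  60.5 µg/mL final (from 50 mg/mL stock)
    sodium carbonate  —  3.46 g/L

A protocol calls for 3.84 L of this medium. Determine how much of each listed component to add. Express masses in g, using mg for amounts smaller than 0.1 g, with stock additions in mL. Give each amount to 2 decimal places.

Scale factor relative to 1 L: 3.84.
sodium hydroxide: dilute stock: 2.82 mM × 3840 mL ÷ 496 mM = 21.83 mL
magnesium chloride: dilute stock: 13.5 mM × 3840 mL ÷ 956 mM = 54.23 mL
glucose: C1V1 = C2V2 → 0.914% ÷ 42% × 3840 mL = 83.57 mL
kanamycin: C1V1 = C2V2 → 60.5 µg/mL × 3840 mL ÷ 50000 µg/mL = 4.65 mL
sodium carbonate: 3.46 g/L × 3.84 L = 13.29 g

sodium hydroxide 21.83 mL; magnesium chloride 54.23 mL; glucose 83.57 mL; kanamycin 4.65 mL; sodium carbonate 13.29 g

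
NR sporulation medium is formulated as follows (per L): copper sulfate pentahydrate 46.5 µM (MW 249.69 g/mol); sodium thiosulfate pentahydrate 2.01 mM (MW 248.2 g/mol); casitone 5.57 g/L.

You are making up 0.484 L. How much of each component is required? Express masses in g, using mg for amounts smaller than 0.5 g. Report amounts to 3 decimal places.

Working volume: 0.484 L.
copper sulfate pentahydrate: 46.5 µmol/L × 249.69 g/mol × 0.484 L ÷ 1000 = 5.620 mg
sodium thiosulfate pentahydrate: 2.01 mmol/L × 248.2 mg/mmol × 0.484 L = 241.459 mg
casitone: 5.57 g/L × 0.484 L = 2.696 g

copper sulfate pentahydrate 5.620 mg; sodium thiosulfate pentahydrate 241.459 mg; casitone 2.696 g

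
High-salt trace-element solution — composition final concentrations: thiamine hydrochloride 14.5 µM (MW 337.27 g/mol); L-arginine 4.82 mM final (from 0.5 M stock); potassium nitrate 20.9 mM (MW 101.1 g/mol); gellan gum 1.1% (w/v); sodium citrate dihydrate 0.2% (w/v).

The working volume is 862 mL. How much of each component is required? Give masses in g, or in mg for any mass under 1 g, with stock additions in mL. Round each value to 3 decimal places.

thiamine hydrochloride 4.216 mg; L-arginine 8.310 mL; potassium nitrate 1.821 g; gellan gum 9.482 g; sodium citrate dihydrate 1.724 g

Scale factor relative to 1 L: 0.862.
thiamine hydrochloride: 14.5 µmol/L × 337.27 g/mol × 0.862 L ÷ 1000 = 4.216 mg
L-arginine: dilute stock: 4.82 mM × 862 mL ÷ 500 mM = 8.310 mL
potassium nitrate: 20.9 mmol/L × 101.1 g/mol × 0.862 L ÷ 1000 = 1.821 g
gellan gum: 1.1% w/v = 11 g/L → 11 × 0.862 L = 9.482 g
sodium citrate dihydrate: 0.2 g per 100 mL × 862 mL ÷ 100 = 1.724 g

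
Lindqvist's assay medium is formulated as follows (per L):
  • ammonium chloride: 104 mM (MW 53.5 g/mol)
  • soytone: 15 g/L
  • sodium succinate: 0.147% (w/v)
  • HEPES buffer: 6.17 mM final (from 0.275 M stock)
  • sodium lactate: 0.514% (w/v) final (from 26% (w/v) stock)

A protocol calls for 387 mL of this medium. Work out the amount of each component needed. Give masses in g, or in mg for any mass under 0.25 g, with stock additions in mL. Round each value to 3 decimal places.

ammonium chloride 2.153 g; soytone 5.805 g; sodium succinate 0.569 g; HEPES buffer 8.683 mL; sodium lactate 7.651 mL

Working volume: 387 mL = 0.387 L.
ammonium chloride: 104 mmol/L × 53.5 g/mol × 0.387 L ÷ 1000 = 2.153 g
soytone: 15 g/L × 0.387 L = 5.805 g
sodium succinate: 0.147% w/v = 1.47 g/L → 1.47 × 0.387 L = 0.569 g
HEPES buffer: C1V1 = C2V2 → 6.17 mM × 387 mL ÷ 275 mM = 8.683 mL
sodium lactate: C1V1 = C2V2 → 0.514% ÷ 26% × 387 mL = 7.651 mL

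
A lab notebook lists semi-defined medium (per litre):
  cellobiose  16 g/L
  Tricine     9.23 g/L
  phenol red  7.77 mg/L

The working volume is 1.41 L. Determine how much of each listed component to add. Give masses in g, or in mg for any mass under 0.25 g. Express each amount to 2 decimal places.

cellobiose 22.56 g; Tricine 13.01 g; phenol red 10.96 mg

Working volume: 1.41 L.
cellobiose: 16 g/L × 1.41 L = 22.56 g
Tricine: 9.23 g/L × 1.41 L = 13.01 g
phenol red: 7.77 mg/L × 1.41 L = 10.96 mg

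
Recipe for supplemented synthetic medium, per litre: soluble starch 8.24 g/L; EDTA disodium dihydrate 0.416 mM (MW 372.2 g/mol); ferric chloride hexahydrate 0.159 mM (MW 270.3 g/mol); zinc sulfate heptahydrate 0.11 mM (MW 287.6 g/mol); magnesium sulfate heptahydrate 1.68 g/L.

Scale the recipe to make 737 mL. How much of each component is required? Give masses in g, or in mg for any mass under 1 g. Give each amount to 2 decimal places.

Target volume = 737 mL = 0.737 L.
soluble starch: 8.24 g/L × 0.737 L = 6.07 g
EDTA disodium dihydrate: 0.416 mmol/L × 372.2 mg/mmol × 0.737 L = 114.11 mg
ferric chloride hexahydrate: 0.159 mmol/L × 270.3 mg/mmol × 0.737 L = 31.67 mg
zinc sulfate heptahydrate: 0.11 mmol/L × 287.6 mg/mmol × 0.737 L = 23.32 mg
magnesium sulfate heptahydrate: 1.68 g/L × 0.737 L = 1.24 g

soluble starch 6.07 g; EDTA disodium dihydrate 114.11 mg; ferric chloride hexahydrate 31.67 mg; zinc sulfate heptahydrate 23.32 mg; magnesium sulfate heptahydrate 1.24 g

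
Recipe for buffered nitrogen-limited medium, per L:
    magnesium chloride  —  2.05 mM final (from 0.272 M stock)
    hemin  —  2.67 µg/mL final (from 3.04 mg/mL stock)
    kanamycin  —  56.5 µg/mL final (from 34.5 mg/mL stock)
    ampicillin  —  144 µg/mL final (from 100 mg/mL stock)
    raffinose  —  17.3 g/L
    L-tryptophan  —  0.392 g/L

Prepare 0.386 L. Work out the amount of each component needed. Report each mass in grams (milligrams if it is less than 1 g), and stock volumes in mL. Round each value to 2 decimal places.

magnesium chloride 2.91 mL; hemin 0.34 mL; kanamycin 0.63 mL; ampicillin 0.56 mL; raffinose 6.68 g; L-tryptophan 151.31 mg

Scale factor relative to 1 L: 0.386.
magnesium chloride: dilute stock: 2.05 mM × 386 mL ÷ 272 mM = 2.91 mL
hemin: C1V1 = C2V2 → 2.67 µg/mL × 386 mL ÷ 3040 µg/mL = 0.34 mL
kanamycin: dilute stock: 56.5 µg/mL × 386 mL ÷ 34500 µg/mL = 0.63 mL
ampicillin: C1V1 = C2V2 → 144 µg/mL × 386 mL ÷ 100000 µg/mL = 0.56 mL
raffinose: 17.3 g/L × 0.386 L = 6.68 g
L-tryptophan: 0.392 g/L × 0.386 L = 0.151312 g = 151.31 mg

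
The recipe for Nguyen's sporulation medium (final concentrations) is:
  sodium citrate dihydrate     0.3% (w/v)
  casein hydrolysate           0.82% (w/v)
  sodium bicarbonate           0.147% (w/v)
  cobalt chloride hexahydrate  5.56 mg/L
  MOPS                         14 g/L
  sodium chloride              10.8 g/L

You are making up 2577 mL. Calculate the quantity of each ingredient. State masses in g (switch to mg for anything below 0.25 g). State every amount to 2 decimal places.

sodium citrate dihydrate 7.73 g; casein hydrolysate 21.13 g; sodium bicarbonate 3.79 g; cobalt chloride hexahydrate 14.33 mg; MOPS 36.08 g; sodium chloride 27.83 g

Scale factor relative to 1 L: 2.577.
sodium citrate dihydrate: 0.3 g per 100 mL × 2577 mL ÷ 100 = 7.73 g
casein hydrolysate: 0.82 g per 100 mL × 2577 mL ÷ 100 = 21.13 g
sodium bicarbonate: 0.147 g per 100 mL × 2577 mL ÷ 100 = 3.79 g
cobalt chloride hexahydrate: 5.56 mg/L × 2.577 L = 14.33 mg
MOPS: 14 g/L × 2.577 L = 36.08 g
sodium chloride: 10.8 g/L × 2.577 L = 27.83 g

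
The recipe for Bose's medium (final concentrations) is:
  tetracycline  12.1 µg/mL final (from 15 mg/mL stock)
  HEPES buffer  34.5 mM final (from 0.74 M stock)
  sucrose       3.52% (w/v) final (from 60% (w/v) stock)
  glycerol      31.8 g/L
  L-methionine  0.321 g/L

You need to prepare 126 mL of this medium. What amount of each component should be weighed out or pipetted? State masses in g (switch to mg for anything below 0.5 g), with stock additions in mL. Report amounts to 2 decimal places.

tetracycline 0.10 mL; HEPES buffer 5.87 mL; sucrose 7.39 mL; glycerol 4.01 g; L-methionine 40.45 mg

Scale factor relative to 1 L: 0.126.
tetracycline: V = C2·V2/C1 = 12.1 µg/mL × 126 mL ÷ 15000 µg/mL = 0.10 mL
HEPES buffer: dilute stock: 34.5 mM × 126 mL ÷ 740 mM = 5.87 mL
sucrose: V = C2·V2/C1 = 3.52% ÷ 60% × 126 mL = 7.39 mL
glycerol: 31.8 g/L × 0.126 L = 4.01 g
L-methionine: 0.321 g/L × 0.126 L = 0.040446 g = 40.45 mg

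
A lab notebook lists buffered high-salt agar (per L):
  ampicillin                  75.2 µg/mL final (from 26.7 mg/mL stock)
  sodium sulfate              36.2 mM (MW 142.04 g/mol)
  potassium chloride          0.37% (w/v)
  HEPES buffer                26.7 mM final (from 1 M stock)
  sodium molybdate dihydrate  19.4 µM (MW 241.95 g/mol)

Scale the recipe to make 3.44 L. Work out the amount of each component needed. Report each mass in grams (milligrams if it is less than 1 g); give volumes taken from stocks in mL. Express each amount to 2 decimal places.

ampicillin 9.69 mL; sodium sulfate 17.69 g; potassium chloride 12.73 g; HEPES buffer 91.85 mL; sodium molybdate dihydrate 16.15 mg

Working volume: 3.44 L.
ampicillin: C1V1 = C2V2 → 75.2 µg/mL × 3440 mL ÷ 26700 µg/mL = 9.69 mL
sodium sulfate: 36.2 mmol/L × 142.04 g/mol × 3.44 L ÷ 1000 = 17.69 g
potassium chloride: 0.37% w/v = 3.7 g/L → 3.7 × 3.44 L = 12.73 g
HEPES buffer: dilute stock: 26.7 mM × 3440 mL ÷ 1000 mM = 91.85 mL
sodium molybdate dihydrate: 19.4 µmol/L × 241.95 g/mol × 3.44 L ÷ 1000 = 16.15 mg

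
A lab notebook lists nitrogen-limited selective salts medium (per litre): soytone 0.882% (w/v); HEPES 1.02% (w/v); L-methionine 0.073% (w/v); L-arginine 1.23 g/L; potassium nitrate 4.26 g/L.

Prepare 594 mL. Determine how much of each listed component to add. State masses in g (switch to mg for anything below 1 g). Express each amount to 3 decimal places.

Working volume: 594 mL = 0.594 L.
soytone: 0.882 g per 100 mL × 594 mL ÷ 100 = 5.239 g
HEPES: 1.02 g per 100 mL × 594 mL ÷ 100 = 6.059 g
L-methionine: 0.073% w/v = 0.73 g/L → 0.73 × 0.594 L = 0.43362 g = 433.620 mg
L-arginine: 1.23 g/L × 0.594 L = 0.73062 g = 730.620 mg
potassium nitrate: 4.26 g/L × 0.594 L = 2.530 g

soytone 5.239 g; HEPES 6.059 g; L-methionine 433.620 mg; L-arginine 730.620 mg; potassium nitrate 2.530 g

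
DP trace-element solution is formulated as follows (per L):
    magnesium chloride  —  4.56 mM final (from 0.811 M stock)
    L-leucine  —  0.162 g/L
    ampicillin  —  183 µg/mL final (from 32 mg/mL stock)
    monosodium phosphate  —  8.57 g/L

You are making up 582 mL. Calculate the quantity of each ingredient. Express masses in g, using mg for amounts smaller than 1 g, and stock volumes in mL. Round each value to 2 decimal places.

Scale factor relative to 1 L: 0.582.
magnesium chloride: V = C2·V2/C1 = 4.56 mM × 582 mL ÷ 811 mM = 3.27 mL
L-leucine: 0.162 g/L × 0.582 L = 0.094284 g = 94.28 mg
ampicillin: V = C2·V2/C1 = 183 µg/mL × 582 mL ÷ 32000 µg/mL = 3.33 mL
monosodium phosphate: 8.57 g/L × 0.582 L = 4.99 g

magnesium chloride 3.27 mL; L-leucine 94.28 mg; ampicillin 3.33 mL; monosodium phosphate 4.99 g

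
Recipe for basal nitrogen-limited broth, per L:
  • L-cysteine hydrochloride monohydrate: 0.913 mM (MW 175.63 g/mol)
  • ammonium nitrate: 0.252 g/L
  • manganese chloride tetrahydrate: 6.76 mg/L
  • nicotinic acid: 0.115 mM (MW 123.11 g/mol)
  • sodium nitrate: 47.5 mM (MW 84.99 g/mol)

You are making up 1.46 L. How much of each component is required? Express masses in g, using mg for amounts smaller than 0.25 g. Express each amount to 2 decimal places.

L-cysteine hydrochloride monohydrate 234.11 mg; ammonium nitrate 0.37 g; manganese chloride tetrahydrate 9.87 mg; nicotinic acid 20.67 mg; sodium nitrate 5.89 g

Working volume: 1.46 L.
L-cysteine hydrochloride monohydrate: 0.913 mmol/L × 175.63 mg/mmol × 1.46 L = 234.11 mg
ammonium nitrate: 0.252 g/L × 1.46 L = 0.37 g
manganese chloride tetrahydrate: 6.76 mg/L × 1.46 L = 9.87 mg
nicotinic acid: 0.115 mmol/L × 123.11 mg/mmol × 1.46 L = 20.67 mg
sodium nitrate: 47.5 mmol/L × 84.99 g/mol × 1.46 L ÷ 1000 = 5.89 g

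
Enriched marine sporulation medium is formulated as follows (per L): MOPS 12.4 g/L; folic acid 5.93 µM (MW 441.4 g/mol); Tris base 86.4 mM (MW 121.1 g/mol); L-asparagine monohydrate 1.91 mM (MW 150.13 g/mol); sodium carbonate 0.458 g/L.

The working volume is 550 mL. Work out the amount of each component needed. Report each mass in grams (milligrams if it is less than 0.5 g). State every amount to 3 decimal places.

Working volume: 550 mL = 0.55 L.
MOPS: 12.4 g/L × 0.55 L = 6.820 g
folic acid: 5.93 µmol/L × 441.4 g/mol × 0.55 L ÷ 1000 = 1.440 mg
Tris base: 86.4 mmol/L × 121.1 g/mol × 0.55 L ÷ 1000 = 5.755 g
L-asparagine monohydrate: 1.91 mmol/L × 150.13 mg/mmol × 0.55 L = 157.712 mg
sodium carbonate: 0.458 g/L × 0.55 L = 0.2519 g = 251.900 mg

MOPS 6.820 g; folic acid 1.440 mg; Tris base 5.755 g; L-asparagine monohydrate 157.712 mg; sodium carbonate 251.900 mg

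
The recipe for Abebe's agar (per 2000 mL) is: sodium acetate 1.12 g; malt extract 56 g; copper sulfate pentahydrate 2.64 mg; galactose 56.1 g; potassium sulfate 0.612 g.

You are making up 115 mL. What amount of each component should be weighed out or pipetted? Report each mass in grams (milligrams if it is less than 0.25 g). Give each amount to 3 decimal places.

Ratio of target to recipe volume: 115 / 2000 = 0.0575.
sodium acetate: 1.12 g × (115 mL / 2000 mL) = 0.0644 g = 64.400 mg
malt extract: 56 g × (115 mL / 2000 mL) = 3.220 g
copper sulfate pentahydrate: 2.64 mg × (115 mL / 2000 mL) = 0.152 mg
galactose: 56.1 g × (115 mL / 2000 mL) = 3.226 g
potassium sulfate: 0.612 g × (115 mL / 2000 mL) = 0.03519 g = 35.190 mg

sodium acetate 64.400 mg; malt extract 3.220 g; copper sulfate pentahydrate 0.152 mg; galactose 3.226 g; potassium sulfate 35.190 mg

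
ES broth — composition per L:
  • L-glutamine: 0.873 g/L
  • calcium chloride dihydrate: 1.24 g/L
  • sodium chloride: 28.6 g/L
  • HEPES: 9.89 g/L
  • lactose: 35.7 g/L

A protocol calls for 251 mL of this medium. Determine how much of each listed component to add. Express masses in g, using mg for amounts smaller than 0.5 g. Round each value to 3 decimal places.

Scale factor relative to 1 L: 0.251.
L-glutamine: 0.873 g/L × 0.251 L = 0.219123 g = 219.123 mg
calcium chloride dihydrate: 1.24 g/L × 0.251 L = 0.31124 g = 311.240 mg
sodium chloride: 28.6 g/L × 0.251 L = 7.179 g
HEPES: 9.89 g/L × 0.251 L = 2.482 g
lactose: 35.7 g/L × 0.251 L = 8.961 g

L-glutamine 219.123 mg; calcium chloride dihydrate 311.240 mg; sodium chloride 7.179 g; HEPES 2.482 g; lactose 8.961 g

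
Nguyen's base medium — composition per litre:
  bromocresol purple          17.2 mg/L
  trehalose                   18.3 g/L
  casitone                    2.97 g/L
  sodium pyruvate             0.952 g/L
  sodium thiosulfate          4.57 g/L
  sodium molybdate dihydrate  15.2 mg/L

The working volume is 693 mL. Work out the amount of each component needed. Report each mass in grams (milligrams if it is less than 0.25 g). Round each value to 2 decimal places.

Working volume: 693 mL = 0.693 L.
bromocresol purple: 17.2 mg/L × 0.693 L = 11.92 mg
trehalose: 18.3 g/L × 0.693 L = 12.68 g
casitone: 2.97 g/L × 0.693 L = 2.06 g
sodium pyruvate: 0.952 g/L × 0.693 L = 0.66 g
sodium thiosulfate: 4.57 g/L × 0.693 L = 3.17 g
sodium molybdate dihydrate: 15.2 mg/L × 0.693 L = 10.53 mg

bromocresol purple 11.92 mg; trehalose 12.68 g; casitone 2.06 g; sodium pyruvate 0.66 g; sodium thiosulfate 3.17 g; sodium molybdate dihydrate 10.53 mg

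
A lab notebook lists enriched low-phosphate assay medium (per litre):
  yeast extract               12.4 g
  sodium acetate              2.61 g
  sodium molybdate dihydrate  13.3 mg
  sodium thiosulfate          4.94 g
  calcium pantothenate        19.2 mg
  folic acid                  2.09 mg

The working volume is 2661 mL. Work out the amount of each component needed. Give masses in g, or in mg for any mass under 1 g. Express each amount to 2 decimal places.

yeast extract 33.00 g; sodium acetate 6.95 g; sodium molybdate dihydrate 35.39 mg; sodium thiosulfate 13.15 g; calcium pantothenate 51.09 mg; folic acid 5.56 mg

Scale factor = 2661 mL / 1000 mL = 2.661.
yeast extract: 12.4 g × (2661 mL / 1000 mL) = 33.00 g
sodium acetate: 2.61 g × (2661 mL / 1000 mL) = 6.95 g
sodium molybdate dihydrate: 13.3 mg × (2661 mL / 1000 mL) = 35.39 mg
sodium thiosulfate: 4.94 g × (2661 mL / 1000 mL) = 13.15 g
calcium pantothenate: 19.2 mg × (2661 mL / 1000 mL) = 51.09 mg
folic acid: 2.09 mg × (2661 mL / 1000 mL) = 5.56 mg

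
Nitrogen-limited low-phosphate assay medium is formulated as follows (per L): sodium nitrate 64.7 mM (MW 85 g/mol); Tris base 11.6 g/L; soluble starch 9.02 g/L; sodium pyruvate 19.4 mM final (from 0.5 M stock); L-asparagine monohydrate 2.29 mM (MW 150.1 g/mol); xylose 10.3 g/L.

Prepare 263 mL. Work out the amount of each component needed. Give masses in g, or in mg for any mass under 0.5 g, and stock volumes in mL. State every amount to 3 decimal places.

sodium nitrate 1.446 g; Tris base 3.051 g; soluble starch 2.372 g; sodium pyruvate 10.204 mL; L-asparagine monohydrate 90.401 mg; xylose 2.709 g

Scale factor relative to 1 L: 0.263.
sodium nitrate: 64.7 mmol/L × 85 g/mol × 0.263 L ÷ 1000 = 1.446 g
Tris base: 11.6 g/L × 0.263 L = 3.051 g
soluble starch: 9.02 g/L × 0.263 L = 2.372 g
sodium pyruvate: C1V1 = C2V2 → 19.4 mM × 263 mL ÷ 500 mM = 10.204 mL
L-asparagine monohydrate: 2.29 mmol/L × 150.1 mg/mmol × 0.263 L = 90.401 mg
xylose: 10.3 g/L × 0.263 L = 2.709 g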